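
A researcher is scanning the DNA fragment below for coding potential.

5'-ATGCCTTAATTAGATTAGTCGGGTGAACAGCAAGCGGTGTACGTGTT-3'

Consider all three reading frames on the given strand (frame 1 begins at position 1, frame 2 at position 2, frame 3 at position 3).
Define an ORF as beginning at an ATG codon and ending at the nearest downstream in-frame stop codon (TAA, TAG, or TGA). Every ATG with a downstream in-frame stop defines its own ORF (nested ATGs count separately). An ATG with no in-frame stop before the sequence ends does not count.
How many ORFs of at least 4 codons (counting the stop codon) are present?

Frame 1: ATG CCT TAA TTA GAT TAG TCG GGT GAA CAG CAA GCG GTG TAC GTG — ATG at 1, stop TAA at 7 → 9 nt.
Frame 2: TGC CTT AAT TAG ATT AGT CGG GTG AAC AGC AAG CGG TGT ACG TGT — no ATG→stop ORF.
Frame 3: GCC TTA ATT AGA TTA GTC GGG TGA ACA GCA AGC GGT GTA CGT GTT — no ATG→stop ORF.
No ORF reaches 4 codons. Count = 0.

0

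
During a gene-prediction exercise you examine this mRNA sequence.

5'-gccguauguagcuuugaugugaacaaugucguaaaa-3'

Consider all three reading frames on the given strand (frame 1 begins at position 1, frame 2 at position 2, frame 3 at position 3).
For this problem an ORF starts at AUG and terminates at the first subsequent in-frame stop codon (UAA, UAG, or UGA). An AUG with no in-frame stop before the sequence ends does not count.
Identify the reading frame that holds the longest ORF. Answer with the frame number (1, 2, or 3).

Frame 1: GCC GUA UGU AGC UUU GAU GUG AAC AAU GUC GUA AAA — no AUG→stop ORF.
Frame 2: CCG UAU GUA GCU UUG AUG UGA ACA AUG UCG UAA — AUG at 17, stop UGA at 20 → 6 nt; AUG at 26, stop UAA at 32 → 9 nt.
Frame 3: CGU AUG UAG CUU UGA UGU GAA CAA UGU CGU AAA — AUG at 6, stop UAG at 9 → 6 nt.
Longest ORF is 9 nt in frame 2 (positions 26–34).

2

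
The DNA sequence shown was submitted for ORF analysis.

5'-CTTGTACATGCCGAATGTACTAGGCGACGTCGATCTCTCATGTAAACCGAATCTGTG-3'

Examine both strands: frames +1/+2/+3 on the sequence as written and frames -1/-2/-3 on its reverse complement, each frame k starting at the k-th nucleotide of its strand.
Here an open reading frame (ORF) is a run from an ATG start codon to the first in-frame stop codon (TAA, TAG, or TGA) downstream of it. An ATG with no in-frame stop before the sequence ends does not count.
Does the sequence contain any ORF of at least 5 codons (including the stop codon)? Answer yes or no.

no

Reverse complement (5'→3'): CACAGATTCGGTTTACATGAGAGATCGACGTCGCCTAGTACATTCGGCATGTACAAG
Frame +1: CTT GTA CAT GCC GAA TGT ACT AGG CGA CGT CGA TCT CTC ATG TAA ACC GAA TCT GTG — ATG at 40, stop TAA at 43 → 6 nt.
Frame +2: TTG TAC ATG CCG AAT GTA CTA GGC GAC GTC GAT CTC TCA TGT AAA CCG AAT CTG — no ATG→stop ORF.
Frame +3: TGT ACA TGC CGA ATG TAC TAG GCG ACG TCG ATC TCT CAT GTA AAC CGA ATC TGT — ATG at 15, stop TAG at 21 → 9 nt.
Frame -1: CAC AGA TTC GGT TTA CAT GAG AGA TCG ACG TCG CCT AGT ACA TTC GGC ATG TAC AAG — no ATG→stop ORF.
Frame -2: ACA GAT TCG GTT TAC ATG AGA GAT CGA CGT CGC CTA GTA CAT TCG GCA TGT ACA — no ATG→stop ORF.
Frame -3: CAG ATT CGG TTT ACA TGA GAG ATC GAC GTC GCC TAG TAC ATT CGG CAT GTA CAA — no ATG→stop ORF.
Largest ORF found is 3 codons < 5, so no.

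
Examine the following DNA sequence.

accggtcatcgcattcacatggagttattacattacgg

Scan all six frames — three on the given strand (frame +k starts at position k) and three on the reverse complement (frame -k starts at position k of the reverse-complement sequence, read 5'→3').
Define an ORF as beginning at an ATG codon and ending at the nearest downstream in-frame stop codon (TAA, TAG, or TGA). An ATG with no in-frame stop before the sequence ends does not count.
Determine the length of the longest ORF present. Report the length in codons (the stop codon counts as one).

3

Reverse complement (5'→3'): CCGTAATGTAATAACTCCATGTGAATGCGATGACCGGT
Frame +1: ACC GGT CAT CGC ATT CAC ATG GAG TTA TTA CAT TAC — no ATG→stop ORF.
Frame +2: CCG GTC ATC GCA TTC ACA TGG AGT TAT TAC ATT ACG — no ATG→stop ORF.
Frame +3: CGG TCA TCG CAT TCA CAT GGA GTT ATT ACA TTA CGG — no ATG→stop ORF.
Frame -1: CCG TAA TGT AAT AAC TCC ATG TGA ATG CGA TGA CCG — ATG at 19, stop TGA at 22 → 6 nt; ATG at 25, stop TGA at 31 → 9 nt.
Frame -2: CGT AAT GTA ATA ACT CCA TGT GAA TGC GAT GAC CGG — no ATG→stop ORF.
Frame -3: GTA ATG TAA TAA CTC CAT GTG AAT GCG ATG ACC GGT — ATG at 6, stop TAA at 9 → 6 nt.
Longest: frame -1, positions 25–33, 9 nt = 3 codons = 2 aa. → 3 codons.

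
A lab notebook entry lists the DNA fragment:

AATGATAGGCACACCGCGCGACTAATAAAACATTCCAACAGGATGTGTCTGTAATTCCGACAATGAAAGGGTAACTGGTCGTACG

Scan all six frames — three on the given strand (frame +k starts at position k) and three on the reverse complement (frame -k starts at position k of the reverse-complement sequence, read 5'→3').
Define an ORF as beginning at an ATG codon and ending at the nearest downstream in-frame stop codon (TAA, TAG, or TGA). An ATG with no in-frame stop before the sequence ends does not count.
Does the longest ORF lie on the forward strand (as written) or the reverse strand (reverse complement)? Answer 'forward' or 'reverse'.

forward

Reverse complement (5'→3'): CGTACGACCAGTTACCCTTTCATTGTCGGAATTACAGACACATCCTGTTGGAATGTTTTATTAGTCGCGCGGTGTGCCTATCATT
Frame +1: AAT GAT AGG CAC ACC GCG CGA CTA ATA AAA CAT TCC AAC AGG ATG TGT CTG TAA TTC CGA CAA TGA AAG GGT AAC TGG TCG TAC — ATG at 43, stop TAA at 52 → 12 nt.
Frame +2: ATG ATA GGC ACA CCG CGC GAC TAA TAA AAC ATT CCA ACA GGA TGT GTC TGT AAT TCC GAC AAT GAA AGG GTA ACT GGT CGT ACG — ATG at 2, stop TAA at 23 → 24 nt.
Frame +3: TGA TAG GCA CAC CGC GCG ACT AAT AAA ACA TTC CAA CAG GAT GTG TCT GTA ATT CCG ACA ATG AAA GGG TAA CTG GTC GTA — ATG at 63, stop TAA at 72 → 12 nt.
Frame -1: CGT ACG ACC AGT TAC CCT TTC ATT GTC GGA ATT ACA GAC ACA TCC TGT TGG AAT GTT TTA TTA GTC GCG CGG TGT GCC TAT CAT — no ATG→stop ORF.
Frame -2: GTA CGA CCA GTT ACC CTT TCA TTG TCG GAA TTA CAG ACA CAT CCT GTT GGA ATG TTT TAT TAG TCG CGC GGT GTG CCT ATC ATT — ATG at 53, stop TAG at 62 → 12 nt.
Frame -3: TAC GAC CAG TTA CCC TTT CAT TGT CGG AAT TAC AGA CAC ATC CTG TTG GAA TGT TTT ATT AGT CGC GCG GTG TGC CTA TCA — no ATG→stop ORF.
Forward-strand max 24 nt; reverse-strand max 12 nt. The forward strand has the longer ORF.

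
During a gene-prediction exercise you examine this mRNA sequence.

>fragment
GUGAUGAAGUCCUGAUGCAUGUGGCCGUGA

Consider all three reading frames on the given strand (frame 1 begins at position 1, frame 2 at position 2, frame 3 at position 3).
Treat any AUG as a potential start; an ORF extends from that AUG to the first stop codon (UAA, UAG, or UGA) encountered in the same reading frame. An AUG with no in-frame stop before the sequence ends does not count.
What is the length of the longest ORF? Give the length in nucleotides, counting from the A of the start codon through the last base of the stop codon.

Frame 1: GUG AUG AAG UCC UGA UGC AUG UGG CCG UGA — AUG at 4, stop UGA at 13 → 12 nt; AUG at 19, stop UGA at 28 → 12 nt.
Frame 2: UGA UGA AGU CCU GAU GCA UGU GGC CGU — no AUG→stop ORF.
Frame 3: GAU GAA GUC CUG AUG CAU GUG GCC GUG — no AUG→stop ORF.
Longest: frame 1, positions 4–15, 12 nt = 4 codons = 3 aa. → 12 nucleotides.

12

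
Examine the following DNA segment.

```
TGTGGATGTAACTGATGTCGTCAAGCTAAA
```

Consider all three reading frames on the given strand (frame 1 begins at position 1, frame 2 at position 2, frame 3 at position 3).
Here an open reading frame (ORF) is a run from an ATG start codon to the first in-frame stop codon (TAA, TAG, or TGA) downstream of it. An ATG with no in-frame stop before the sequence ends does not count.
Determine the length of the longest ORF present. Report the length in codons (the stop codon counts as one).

Frame 1: TGT GGA TGT AAC TGA TGT CGT CAA GCT AAA — no ATG→stop ORF.
Frame 2: GTG GAT GTA ACT GAT GTC GTC AAG CTA — no ATG→stop ORF.
Frame 3: TGG ATG TAA CTG ATG TCG TCA AGC TAA — ATG at 6, stop TAA at 9 → 6 nt; ATG at 15, stop TAA at 27 → 15 nt.
Longest: frame 3, positions 15–29, 15 nt = 5 codons = 4 aa. → 5 codons.

5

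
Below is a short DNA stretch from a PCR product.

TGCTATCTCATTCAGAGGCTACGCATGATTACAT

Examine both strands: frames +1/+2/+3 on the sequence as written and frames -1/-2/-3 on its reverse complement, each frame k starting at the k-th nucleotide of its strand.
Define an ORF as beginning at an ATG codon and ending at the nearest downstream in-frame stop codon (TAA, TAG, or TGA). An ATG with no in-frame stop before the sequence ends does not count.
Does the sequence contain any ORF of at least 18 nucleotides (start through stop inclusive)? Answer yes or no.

no

Reverse complement (5'→3'): ATGTAATCATGCGTAGCCTCTGAATGAGATAGCA
Frame +1: TGC TAT CTC ATT CAG AGG CTA CGC ATG ATT ACA — no ATG→stop ORF.
Frame +2: GCT ATC TCA TTC AGA GGC TAC GCA TGA TTA CAT — no ATG→stop ORF.
Frame +3: CTA TCT CAT TCA GAG GCT ACG CAT GAT TAC — no ATG→stop ORF.
Frame -1: ATG TAA TCA TGC GTA GCC TCT GAA TGA GAT AGC — ATG at 1, stop TAA at 4 → 6 nt.
Frame -2: TGT AAT CAT GCG TAG CCT CTG AAT GAG ATA GCA — no ATG→stop ORF.
Frame -3: GTA ATC ATG CGT AGC CTC TGA ATG AGA TAG — ATG at 9, stop TGA at 21 → 15 nt; ATG at 24, stop TAG at 30 → 9 nt.
Largest ORF found is 15 nucleotides < 18, so no.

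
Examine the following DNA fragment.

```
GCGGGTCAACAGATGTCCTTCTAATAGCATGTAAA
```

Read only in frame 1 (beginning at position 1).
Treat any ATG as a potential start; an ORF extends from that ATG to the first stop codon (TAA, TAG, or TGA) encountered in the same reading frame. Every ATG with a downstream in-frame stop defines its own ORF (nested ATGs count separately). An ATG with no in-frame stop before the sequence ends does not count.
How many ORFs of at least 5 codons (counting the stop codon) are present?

Frame 1: GCG GGT CAA CAG ATG TCC TTC TAA TAG CAT GTA — ATG at 13, stop TAA at 22 → 12 nt.
No ORF reaches 5 codons. Count = 0.

0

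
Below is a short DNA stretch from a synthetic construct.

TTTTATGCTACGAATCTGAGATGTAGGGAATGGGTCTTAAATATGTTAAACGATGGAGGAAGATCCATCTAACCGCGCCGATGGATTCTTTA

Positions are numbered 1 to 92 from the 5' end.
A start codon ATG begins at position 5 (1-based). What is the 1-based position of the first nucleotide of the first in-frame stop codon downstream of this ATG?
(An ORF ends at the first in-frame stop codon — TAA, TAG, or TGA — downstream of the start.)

Codons from position 5: ATG (5–7), CTA (8–10), CGA (11–13), ATC (14–16), TGA (17–19).
TGA is a stop codon; it begins at position 17.

17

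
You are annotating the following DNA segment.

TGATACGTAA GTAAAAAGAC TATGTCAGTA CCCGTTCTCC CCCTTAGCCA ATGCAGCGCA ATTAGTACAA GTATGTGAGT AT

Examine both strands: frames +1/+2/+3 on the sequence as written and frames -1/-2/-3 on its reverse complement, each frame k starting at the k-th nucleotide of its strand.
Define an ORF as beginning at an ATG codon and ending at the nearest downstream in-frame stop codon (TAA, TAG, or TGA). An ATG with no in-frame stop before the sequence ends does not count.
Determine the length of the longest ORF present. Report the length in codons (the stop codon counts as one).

Reverse complement (5'→3'): ATACTCACATACTTGTACTAATTGCGCTGCATTGGCTAAGGGGGAGAACGGGTACTGACATAGTCTTTTTACTTACGTATCA
Frame +1: TGA TAC GTA AGT AAA AAG ACT ATG TCA GTA CCC GTT CTC CCC CTT AGC CAA TGC AGC GCA ATT AGT ACA AGT ATG TGA GTA — ATG at 22, stop TGA at 76 → 57 nt; ATG at 73, stop TGA at 76 → 6 nt.
Frame +2: GAT ACG TAA GTA AAA AGA CTA TGT CAG TAC CCG TTC TCC CCC TTA GCC AAT GCA GCG CAA TTA GTA CAA GTA TGT GAG TAT — no ATG→stop ORF.
Frame +3: ATA CGT AAG TAA AAA GAC TAT GTC AGT ACC CGT TCT CCC CCT TAG CCA ATG CAG CGC AAT TAG TAC AAG TAT GTG AGT — ATG at 51, stop TAG at 63 → 15 nt.
Frame -1: ATA CTC ACA TAC TTG TAC TAA TTG CGC TGC ATT GGC TAA GGG GGA GAA CGG GTA CTG ACA TAG TCT TTT TAC TTA CGT ATC — no ATG→stop ORF.
Frame -2: TAC TCA CAT ACT TGT ACT AAT TGC GCT GCA TTG GCT AAG GGG GAG AAC GGG TAC TGA CAT AGT CTT TTT ACT TAC GTA TCA — no ATG→stop ORF.
Frame -3: ACT CAC ATA CTT GTA CTA ATT GCG CTG CAT TGG CTA AGG GGG AGA ACG GGT ACT GAC ATA GTC TTT TTA CTT ACG TAT — no ATG→stop ORF.
Longest: frame +1, positions 22–78, 57 nt = 19 codons = 18 aa. → 19 codons.

19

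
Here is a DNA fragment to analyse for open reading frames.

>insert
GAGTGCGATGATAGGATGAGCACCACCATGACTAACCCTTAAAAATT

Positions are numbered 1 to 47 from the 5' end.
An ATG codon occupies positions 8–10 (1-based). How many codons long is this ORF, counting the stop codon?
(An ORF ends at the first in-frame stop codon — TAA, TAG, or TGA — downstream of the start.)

Codons from position 8: ATG (8–10), ATA (11–13), GGA (14–16), TGA (17–19).
TGA is the first in-frame stop; that's 4 codons including the stop.

4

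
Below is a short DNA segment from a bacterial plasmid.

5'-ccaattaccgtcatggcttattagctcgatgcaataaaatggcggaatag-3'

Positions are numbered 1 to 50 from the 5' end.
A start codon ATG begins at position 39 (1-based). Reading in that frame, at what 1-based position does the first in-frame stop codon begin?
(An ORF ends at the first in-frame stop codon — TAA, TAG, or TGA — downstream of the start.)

48

Codons from position 39: ATG (39–41), GCG (42–44), GAA (45–47), TAG (48–50).
TAG is a stop codon; it begins at position 48.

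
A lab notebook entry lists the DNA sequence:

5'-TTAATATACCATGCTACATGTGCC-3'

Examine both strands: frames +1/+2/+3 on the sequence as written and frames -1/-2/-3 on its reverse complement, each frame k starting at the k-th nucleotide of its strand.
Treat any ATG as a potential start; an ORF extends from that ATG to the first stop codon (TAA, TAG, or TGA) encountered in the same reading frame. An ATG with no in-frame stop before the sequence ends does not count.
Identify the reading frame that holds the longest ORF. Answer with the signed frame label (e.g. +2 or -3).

Reverse complement (5'→3'): GGCACATGTAGCATGGTATATTAA
Frame +1: TTA ATA TAC CAT GCT ACA TGT GCC — no ATG→stop ORF.
Frame +2: TAA TAT ACC ATG CTA CAT GTG — no ATG→stop ORF.
Frame +3: AAT ATA CCA TGC TAC ATG TGC — no ATG→stop ORF.
Frame -1: GGC ACA TGT AGC ATG GTA TAT TAA — ATG at 13, stop TAA at 22 → 12 nt.
Frame -2: GCA CAT GTA GCA TGG TAT ATT — no ATG→stop ORF.
Frame -3: CAC ATG TAG CAT GGT ATA TTA — ATG at 6, stop TAG at 9 → 6 nt.
Longest ORF is 12 nt in frame -1 (positions 13–24).

-1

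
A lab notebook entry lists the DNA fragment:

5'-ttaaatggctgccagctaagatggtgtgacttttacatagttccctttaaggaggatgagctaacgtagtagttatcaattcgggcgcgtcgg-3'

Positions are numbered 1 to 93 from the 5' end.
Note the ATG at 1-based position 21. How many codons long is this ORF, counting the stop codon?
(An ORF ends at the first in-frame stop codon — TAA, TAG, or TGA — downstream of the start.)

3

Codons from position 21: ATG (21–23), GTG (24–26), TGA (27–29).
TGA is the first in-frame stop; that's 3 codons including the stop.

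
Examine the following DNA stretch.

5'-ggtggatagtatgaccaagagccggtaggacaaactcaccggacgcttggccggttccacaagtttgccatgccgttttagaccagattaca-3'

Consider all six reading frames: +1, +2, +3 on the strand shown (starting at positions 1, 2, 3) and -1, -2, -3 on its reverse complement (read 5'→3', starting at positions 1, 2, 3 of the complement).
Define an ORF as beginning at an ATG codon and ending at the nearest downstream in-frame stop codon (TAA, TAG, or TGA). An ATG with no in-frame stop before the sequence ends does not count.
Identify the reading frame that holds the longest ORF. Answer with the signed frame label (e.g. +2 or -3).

-1

Reverse complement (5'→3'): TGTAATCTGGTCTAAAACGGCATGGCAAACTTGTGGAACCGGCCAAGCGTCCGGTGAGTTTGTCCTACCGGCTCTTGGTCATACTATCCACC
Frame +1: GGT GGA TAG TAT GAC CAA GAG CCG GTA GGA CAA ACT CAC CGG ACG CTT GGC CGG TTC CAC AAG TTT GCC ATG CCG TTT TAG ACC AGA TTA — ATG at 70, stop TAG at 79 → 12 nt.
Frame +2: GTG GAT AGT ATG ACC AAG AGC CGG TAG GAC AAA CTC ACC GGA CGC TTG GCC GGT TCC ACA AGT TTG CCA TGC CGT TTT AGA CCA GAT TAC — ATG at 11, stop TAG at 26 → 18 nt.
Frame +3: TGG ATA GTA TGA CCA AGA GCC GGT AGG ACA AAC TCA CCG GAC GCT TGG CCG GTT CCA CAA GTT TGC CAT GCC GTT TTA GAC CAG ATT ACA — no ATG→stop ORF.
Frame -1: TGT AAT CTG GTC TAA AAC GGC ATG GCA AAC TTG TGG AAC CGG CCA AGC GTC CGG TGA GTT TGT CCT ACC GGC TCT TGG TCA TAC TAT CCA — ATG at 22, stop TGA at 55 → 36 nt.
Frame -2: GTA ATC TGG TCT AAA ACG GCA TGG CAA ACT TGT GGA ACC GGC CAA GCG TCC GGT GAG TTT GTC CTA CCG GCT CTT GGT CAT ACT ATC CAC — no ATG→stop ORF.
Frame -3: TAA TCT GGT CTA AAA CGG CAT GGC AAA CTT GTG GAA CCG GCC AAG CGT CCG GTG AGT TTG TCC TAC CGG CTC TTG GTC ATA CTA TCC ACC — no ATG→stop ORF.
Longest ORF is 36 nt in frame -1 (positions 22–57).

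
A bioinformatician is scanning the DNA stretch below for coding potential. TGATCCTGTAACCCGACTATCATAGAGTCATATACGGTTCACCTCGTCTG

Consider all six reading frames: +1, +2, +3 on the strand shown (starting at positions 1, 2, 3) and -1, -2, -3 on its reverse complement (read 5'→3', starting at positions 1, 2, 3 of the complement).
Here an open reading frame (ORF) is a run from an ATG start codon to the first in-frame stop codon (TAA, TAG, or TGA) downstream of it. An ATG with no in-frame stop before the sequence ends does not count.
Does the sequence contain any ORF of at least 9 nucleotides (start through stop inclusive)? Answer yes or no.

yes

Reverse complement (5'→3'): CAGACGAGGTGAACCGTATATGACTCTATGATAGTCGGGTTACAGGATCA
Frame +1: TGA TCC TGT AAC CCG ACT ATC ATA GAG TCA TAT ACG GTT CAC CTC GTC — no ATG→stop ORF.
Frame +2: GAT CCT GTA ACC CGA CTA TCA TAG AGT CAT ATA CGG TTC ACC TCG TCT — no ATG→stop ORF.
Frame +3: ATC CTG TAA CCC GAC TAT CAT AGA GTC ATA TAC GGT TCA CCT CGT CTG — no ATG→stop ORF.
Frame -1: CAG ACG AGG TGA ACC GTA TAT GAC TCT ATG ATA GTC GGG TTA CAG GAT — no ATG→stop ORF.
Frame -2: AGA CGA GGT GAA CCG TAT ATG ACT CTA TGA TAG TCG GGT TAC AGG ATC — ATG at 20, stop TGA at 29 → 12 nt.
Frame -3: GAC GAG GTG AAC CGT ATA TGA CTC TAT GAT AGT CGG GTT ACA GGA TCA — no ATG→stop ORF.
Frame -2 has an ORF of 12 nucleotides (positions 20–31) ≥ 9, so yes.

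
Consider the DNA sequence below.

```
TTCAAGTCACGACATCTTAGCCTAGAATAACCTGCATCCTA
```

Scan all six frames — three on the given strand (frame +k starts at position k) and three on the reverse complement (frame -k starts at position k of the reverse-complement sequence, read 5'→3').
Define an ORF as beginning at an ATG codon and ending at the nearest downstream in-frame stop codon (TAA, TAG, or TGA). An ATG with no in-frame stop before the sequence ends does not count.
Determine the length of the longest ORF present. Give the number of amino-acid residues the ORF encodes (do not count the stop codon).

Reverse complement (5'→3'): TAGGATGCAGGTTATTCTAGGCTAAGATGTCGTGACTTGAA
Frame +1: TTC AAG TCA CGA CAT CTT AGC CTA GAA TAA CCT GCA TCC — no ATG→stop ORF.
Frame +2: TCA AGT CAC GAC ATC TTA GCC TAG AAT AAC CTG CAT CCT — no ATG→stop ORF.
Frame +3: CAA GTC ACG ACA TCT TAG CCT AGA ATA ACC TGC ATC CTA — no ATG→stop ORF.
Frame -1: TAG GAT GCA GGT TAT TCT AGG CTA AGA TGT CGT GAC TTG — no ATG→stop ORF.
Frame -2: AGG ATG CAG GTT ATT CTA GGC TAA GAT GTC GTG ACT TGA — ATG at 5, stop TAA at 23 → 21 nt.
Frame -3: GGA TGC AGG TTA TTC TAG GCT AAG ATG TCG TGA CTT GAA — ATG at 27, stop TGA at 33 → 9 nt.
Longest: frame -2, positions 5–25, 21 nt = 7 codons = 6 aa. → 6 amino acids.

6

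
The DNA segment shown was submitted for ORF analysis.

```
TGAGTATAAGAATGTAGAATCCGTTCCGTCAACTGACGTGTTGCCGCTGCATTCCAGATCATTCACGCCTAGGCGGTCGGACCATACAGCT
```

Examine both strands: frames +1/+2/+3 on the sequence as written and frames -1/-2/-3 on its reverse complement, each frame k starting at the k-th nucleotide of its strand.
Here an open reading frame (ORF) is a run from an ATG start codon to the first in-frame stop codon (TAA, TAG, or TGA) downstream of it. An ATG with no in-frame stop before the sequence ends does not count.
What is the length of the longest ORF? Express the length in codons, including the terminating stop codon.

Reverse complement (5'→3'): AGCTGTATGGTCCGACCGCCTAGGCGTGAATGATCTGGAATGCAGCGGCAACACGTCAGTTGACGGAACGGATTCTACATTCTTATACTCA
Frame +1: TGA GTA TAA GAA TGT AGA ATC CGT TCC GTC AAC TGA CGT GTT GCC GCT GCA TTC CAG ATC ATT CAC GCC TAG GCG GTC GGA CCA TAC AGC — no ATG→stop ORF.
Frame +2: GAG TAT AAG AAT GTA GAA TCC GTT CCG TCA ACT GAC GTG TTG CCG CTG CAT TCC AGA TCA TTC ACG CCT AGG CGG TCG GAC CAT ACA GCT — no ATG→stop ORF.
Frame +3: AGT ATA AGA ATG TAG AAT CCG TTC CGT CAA CTG ACG TGT TGC CGC TGC ATT CCA GAT CAT TCA CGC CTA GGC GGT CGG ACC ATA CAG — ATG at 12, stop TAG at 15 → 6 nt.
Frame -1: AGC TGT ATG GTC CGA CCG CCT AGG CGT GAA TGA TCT GGA ATG CAG CGG CAA CAC GTC AGT TGA CGG AAC GGA TTC TAC ATT CTT ATA CTC — ATG at 7, stop TGA at 31 → 27 nt; ATG at 40, stop TGA at 61 → 24 nt.
Frame -2: GCT GTA TGG TCC GAC CGC CTA GGC GTG AAT GAT CTG GAA TGC AGC GGC AAC ACG TCA GTT GAC GGA ACG GAT TCT ACA TTC TTA TAC TCA — no ATG→stop ORF.
Frame -3: CTG TAT GGT CCG ACC GCC TAG GCG TGA ATG ATC TGG AAT GCA GCG GCA ACA CGT CAG TTG ACG GAA CGG ATT CTA CAT TCT TAT ACT — no ATG→stop ORF.
Longest: frame -1, positions 7–33, 27 nt = 9 codons = 8 aa. → 9 codons.

9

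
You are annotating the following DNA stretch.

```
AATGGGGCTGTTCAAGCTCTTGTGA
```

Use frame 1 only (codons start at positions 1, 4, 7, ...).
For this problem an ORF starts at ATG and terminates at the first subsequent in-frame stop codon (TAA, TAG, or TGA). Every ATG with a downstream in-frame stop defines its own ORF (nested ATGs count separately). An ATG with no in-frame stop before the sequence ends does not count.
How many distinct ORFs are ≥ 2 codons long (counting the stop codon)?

0

Frame 1: AAT GGG GCT GTT CAA GCT CTT GTG — no ATG→stop ORF.
No ORF reaches 2 codons. Count = 0.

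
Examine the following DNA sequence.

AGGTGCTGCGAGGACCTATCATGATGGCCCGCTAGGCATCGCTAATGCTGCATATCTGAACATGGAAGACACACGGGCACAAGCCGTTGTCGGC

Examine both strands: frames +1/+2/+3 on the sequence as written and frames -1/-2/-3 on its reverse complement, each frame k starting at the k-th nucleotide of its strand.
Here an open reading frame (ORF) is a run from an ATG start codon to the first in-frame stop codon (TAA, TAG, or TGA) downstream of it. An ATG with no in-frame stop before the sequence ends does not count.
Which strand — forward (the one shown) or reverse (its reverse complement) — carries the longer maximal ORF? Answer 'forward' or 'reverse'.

reverse

Reverse complement (5'→3'): GCCGACAACGGCTTGTGCCCGTGTGTCTTCCATGTTCAGATATGCAGCATTAGCGATGCCTAGCGGGCCATCATGATAGGTCCTCGCAGCACCT
Frame +1: AGG TGC TGC GAG GAC CTA TCA TGA TGG CCC GCT AGG CAT CGC TAA TGC TGC ATA TCT GAA CAT GGA AGA CAC ACG GGC ACA AGC CGT TGT CGG — no ATG→stop ORF.
Frame +2: GGT GCT GCG AGG ACC TAT CAT GAT GGC CCG CTA GGC ATC GCT AAT GCT GCA TAT CTG AAC ATG GAA GAC ACA CGG GCA CAA GCC GTT GTC GGC — no ATG→stop ORF.
Frame +3: GTG CTG CGA GGA CCT ATC ATG ATG GCC CGC TAG GCA TCG CTA ATG CTG CAT ATC TGA ACA TGG AAG ACA CAC GGG CAC AAG CCG TTG TCG — ATG at 21, stop TAG at 33 → 15 nt; ATG at 24, stop TAG at 33 → 12 nt; ATG at 45, stop TGA at 57 → 15 nt.
Frame -1: GCC GAC AAC GGC TTG TGC CCG TGT GTC TTC CAT GTT CAG ATA TGC AGC ATT AGC GAT GCC TAG CGG GCC ATC ATG ATA GGT CCT CGC AGC ACC — no ATG→stop ORF.
Frame -2: CCG ACA ACG GCT TGT GCC CGT GTG TCT TCC ATG TTC AGA TAT GCA GCA TTA GCG ATG CCT AGC GGG CCA TCA TGA TAG GTC CTC GCA GCA CCT — ATG at 32, stop TGA at 74 → 45 nt; ATG at 56, stop TGA at 74 → 21 nt.
Frame -3: CGA CAA CGG CTT GTG CCC GTG TGT CTT CCA TGT TCA GAT ATG CAG CAT TAG CGA TGC CTA GCG GGC CAT CAT GAT AGG TCC TCG CAG CAC — ATG at 42, stop TAG at 51 → 12 nt.
Forward-strand max 15 nt; reverse-strand max 45 nt. The reverse strand has the longer ORF.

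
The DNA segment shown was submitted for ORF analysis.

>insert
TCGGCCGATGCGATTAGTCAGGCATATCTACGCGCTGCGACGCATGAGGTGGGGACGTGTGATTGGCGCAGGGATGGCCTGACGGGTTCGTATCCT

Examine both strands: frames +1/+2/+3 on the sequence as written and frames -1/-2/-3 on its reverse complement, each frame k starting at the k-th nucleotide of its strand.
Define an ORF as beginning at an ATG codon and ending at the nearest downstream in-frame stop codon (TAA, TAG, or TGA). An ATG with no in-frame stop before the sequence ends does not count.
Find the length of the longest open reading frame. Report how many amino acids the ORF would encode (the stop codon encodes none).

24

Reverse complement (5'→3'): AGGATACGAACCCGTCAGGCCATCCCTGCGCCAATCACACGTCCCCACCTCATGCGTCGCAGCGCGTAGATATGCCTGACTAATCGCATCGGCCGA
Frame +1: TCG GCC GAT GCG ATT AGT CAG GCA TAT CTA CGC GCT GCG ACG CAT GAG GTG GGG ACG TGT GAT TGG CGC AGG GAT GGC CTG ACG GGT TCG TAT CCT — no ATG→stop ORF.
Frame +2: CGG CCG ATG CGA TTA GTC AGG CAT ATC TAC GCG CTG CGA CGC ATG AGG TGG GGA CGT GTG ATT GGC GCA GGG ATG GCC TGA CGG GTT CGT ATC — ATG at 8, stop TGA at 80 → 75 nt; ATG at 44, stop TGA at 80 → 39 nt; ATG at 74, stop TGA at 80 → 9 nt.
Frame +3: GGC CGA TGC GAT TAG TCA GGC ATA TCT ACG CGC TGC GAC GCA TGA GGT GGG GAC GTG TGA TTG GCG CAG GGA TGG CCT GAC GGG TTC GTA TCC — no ATG→stop ORF.
Frame -1: AGG ATA CGA ACC CGT CAG GCC ATC CCT GCG CCA ATC ACA CGT CCC CAC CTC ATG CGT CGC AGC GCG TAG ATA TGC CTG ACT AAT CGC ATC GGC CGA — ATG at 52, stop TAG at 67 → 18 nt.
Frame -2: GGA TAC GAA CCC GTC AGG CCA TCC CTG CGC CAA TCA CAC GTC CCC ACC TCA TGC GTC GCA GCG CGT AGA TAT GCC TGA CTA ATC GCA TCG GCC — no ATG→stop ORF.
Frame -3: GAT ACG AAC CCG TCA GGC CAT CCC TGC GCC AAT CAC ACG TCC CCA CCT CAT GCG TCG CAG CGC GTA GAT ATG CCT GAC TAA TCG CAT CGG CCG — ATG at 72, stop TAA at 81 → 12 nt.
Longest: frame +2, positions 8–82, 75 nt = 25 codons = 24 aa. → 24 amino acids.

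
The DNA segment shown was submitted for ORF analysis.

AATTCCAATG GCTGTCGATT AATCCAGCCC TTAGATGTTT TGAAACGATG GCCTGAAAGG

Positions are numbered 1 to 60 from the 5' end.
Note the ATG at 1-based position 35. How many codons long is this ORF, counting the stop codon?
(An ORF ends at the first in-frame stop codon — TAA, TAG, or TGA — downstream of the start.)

3

Codons from position 35: ATG (35–37), TTT (38–40), TGA (41–43).
TGA is the first in-frame stop; that's 3 codons including the stop.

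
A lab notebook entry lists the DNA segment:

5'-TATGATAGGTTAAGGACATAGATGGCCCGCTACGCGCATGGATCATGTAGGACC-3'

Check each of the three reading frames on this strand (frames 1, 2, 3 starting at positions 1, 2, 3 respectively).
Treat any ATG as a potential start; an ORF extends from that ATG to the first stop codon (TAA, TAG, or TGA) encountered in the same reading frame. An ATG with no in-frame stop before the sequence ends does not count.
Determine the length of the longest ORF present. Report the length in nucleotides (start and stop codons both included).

Frame 1: TAT GAT AGG TTA AGG ACA TAG ATG GCC CGC TAC GCG CAT GGA TCA TGT AGG ACC — no ATG→stop ORF.
Frame 2: ATG ATA GGT TAA GGA CAT AGA TGG CCC GCT ACG CGC ATG GAT CAT GTA GGA — ATG at 2, stop TAA at 11 → 12 nt.
Frame 3: TGA TAG GTT AAG GAC ATA GAT GGC CCG CTA CGC GCA TGG ATC ATG TAG GAC — ATG at 45, stop TAG at 48 → 6 nt.
Longest: frame 2, positions 2–13, 12 nt = 4 codons = 3 aa. → 12 nucleotides.

12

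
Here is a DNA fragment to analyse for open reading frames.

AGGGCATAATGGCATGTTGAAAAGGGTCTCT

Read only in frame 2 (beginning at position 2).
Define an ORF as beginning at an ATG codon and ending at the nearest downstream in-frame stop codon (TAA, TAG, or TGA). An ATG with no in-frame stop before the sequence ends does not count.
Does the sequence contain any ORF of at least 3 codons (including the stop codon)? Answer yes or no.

Frame 2: GGG CAT AAT GGC ATG TTG AAA AGG GTC TCT — no ATG→stop ORF.
Largest ORF found is 0 codons < 3, so no.

no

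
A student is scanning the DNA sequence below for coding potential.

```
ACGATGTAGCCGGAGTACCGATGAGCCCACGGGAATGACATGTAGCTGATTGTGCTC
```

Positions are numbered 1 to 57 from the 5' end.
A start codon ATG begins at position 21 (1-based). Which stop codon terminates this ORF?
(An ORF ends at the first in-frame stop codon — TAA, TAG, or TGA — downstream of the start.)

TGA

Codons from position 21: ATG (21–23), AGC (24–26), CCA (27–29), CGG (30–32), GAA (33–35), TGA (36–38).
The first in-frame stop codon is TGA.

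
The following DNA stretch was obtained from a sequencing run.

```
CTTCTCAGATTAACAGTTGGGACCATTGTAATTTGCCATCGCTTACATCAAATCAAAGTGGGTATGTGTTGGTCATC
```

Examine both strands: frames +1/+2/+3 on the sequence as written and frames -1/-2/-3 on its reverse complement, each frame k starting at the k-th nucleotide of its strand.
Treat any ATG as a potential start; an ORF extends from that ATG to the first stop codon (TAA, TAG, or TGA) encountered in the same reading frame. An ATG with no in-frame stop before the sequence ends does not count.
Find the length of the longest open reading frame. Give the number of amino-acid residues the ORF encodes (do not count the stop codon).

9

Reverse complement (5'→3'): GATGACCAACACATACCCACTTTGATTTGATGTAAGCGATGGCAAATTACAATGGTCCCAACTGTTAATCTGAGAAG
Frame +1: CTT CTC AGA TTA ACA GTT GGG ACC ATT GTA ATT TGC CAT CGC TTA CAT CAA ATC AAA GTG GGT ATG TGT TGG TCA — no ATG→stop ORF.
Frame +2: TTC TCA GAT TAA CAG TTG GGA CCA TTG TAA TTT GCC ATC GCT TAC ATC AAA TCA AAG TGG GTA TGT GTT GGT CAT — no ATG→stop ORF.
Frame +3: TCT CAG ATT AAC AGT TGG GAC CAT TGT AAT TTG CCA TCG CTT ACA TCA AAT CAA AGT GGG TAT GTG TTG GTC ATC — no ATG→stop ORF.
Frame -1: GAT GAC CAA CAC ATA CCC ACT TTG ATT TGA TGT AAG CGA TGG CAA ATT ACA ATG GTC CCA ACT GTT AAT CTG AGA — no ATG→stop ORF.
Frame -2: ATG ACC AAC ACA TAC CCA CTT TGA TTT GAT GTA AGC GAT GGC AAA TTA CAA TGG TCC CAA CTG TTA ATC TGA GAA — ATG at 2, stop TGA at 23 → 24 nt.
Frame -3: TGA CCA ACA CAT ACC CAC TTT GAT TTG ATG TAA GCG ATG GCA AAT TAC AAT GGT CCC AAC TGT TAA TCT GAG AAG — ATG at 30, stop TAA at 33 → 6 nt; ATG at 39, stop TAA at 66 → 30 nt.
Longest: frame -3, positions 39–68, 30 nt = 10 codons = 9 aa. → 9 amino acids.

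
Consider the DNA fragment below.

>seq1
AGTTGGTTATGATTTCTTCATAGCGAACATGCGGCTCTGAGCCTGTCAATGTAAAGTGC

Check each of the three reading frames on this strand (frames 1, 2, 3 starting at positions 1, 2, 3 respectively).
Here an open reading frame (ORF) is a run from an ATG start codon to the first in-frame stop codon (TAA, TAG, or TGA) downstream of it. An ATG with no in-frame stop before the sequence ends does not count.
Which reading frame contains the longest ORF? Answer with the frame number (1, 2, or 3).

3

Frame 1: AGT TGG TTA TGA TTT CTT CAT AGC GAA CAT GCG GCT CTG AGC CTG TCA ATG TAA AGT — ATG at 49, stop TAA at 52 → 6 nt.
Frame 2: GTT GGT TAT GAT TTC TTC ATA GCG AAC ATG CGG CTC TGA GCC TGT CAA TGT AAA GTG — ATG at 29, stop TGA at 38 → 12 nt.
Frame 3: TTG GTT ATG ATT TCT TCA TAG CGA ACA TGC GGC TCT GAG CCT GTC AAT GTA AAG TGC — ATG at 9, stop TAG at 21 → 15 nt.
Longest ORF is 15 nt in frame 3 (positions 9–23).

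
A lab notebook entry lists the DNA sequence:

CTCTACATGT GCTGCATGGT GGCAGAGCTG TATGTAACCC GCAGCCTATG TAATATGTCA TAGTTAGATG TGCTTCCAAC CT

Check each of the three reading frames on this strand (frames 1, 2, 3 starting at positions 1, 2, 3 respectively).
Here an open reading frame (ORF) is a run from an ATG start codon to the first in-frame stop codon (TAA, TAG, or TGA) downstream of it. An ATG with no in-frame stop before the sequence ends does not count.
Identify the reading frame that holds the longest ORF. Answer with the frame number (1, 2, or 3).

1

Frame 1: CTC TAC ATG TGC TGC ATG GTG GCA GAG CTG TAT GTA ACC CGC AGC CTA TGT AAT ATG TCA TAG TTA GAT GTG CTT CCA ACC — ATG at 7, stop TAG at 61 → 57 nt; ATG at 16, stop TAG at 61 → 48 nt; ATG at 55, stop TAG at 61 → 9 nt.
Frame 2: TCT ACA TGT GCT GCA TGG TGG CAG AGC TGT ATG TAA CCC GCA GCC TAT GTA ATA TGT CAT AGT TAG ATG TGC TTC CAA CCT — ATG at 32, stop TAA at 35 → 6 nt.
Frame 3: CTA CAT GTG CTG CAT GGT GGC AGA GCT GTA TGT AAC CCG CAG CCT ATG TAA TAT GTC ATA GTT AGA TGT GCT TCC AAC — ATG at 48, stop TAA at 51 → 6 nt.
Longest ORF is 57 nt in frame 1 (positions 7–63).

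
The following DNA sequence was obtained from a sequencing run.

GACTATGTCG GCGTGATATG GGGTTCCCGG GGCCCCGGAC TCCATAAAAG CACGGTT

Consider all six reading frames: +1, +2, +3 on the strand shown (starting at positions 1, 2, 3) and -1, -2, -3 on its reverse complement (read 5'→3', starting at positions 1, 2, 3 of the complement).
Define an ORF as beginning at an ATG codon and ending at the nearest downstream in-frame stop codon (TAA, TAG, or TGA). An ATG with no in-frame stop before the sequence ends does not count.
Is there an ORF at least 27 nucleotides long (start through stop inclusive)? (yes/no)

Reverse complement (5'→3'): AACCGTGCTTTTATGGAGTCCGGGGCCCCGGGAACCCCATATCACGCCGACATAGTC
Frame +1: GAC TAT GTC GGC GTG ATA TGG GGT TCC CGG GGC CCC GGA CTC CAT AAA AGC ACG GTT — no ATG→stop ORF.
Frame +2: ACT ATG TCG GCG TGA TAT GGG GTT CCC GGG GCC CCG GAC TCC ATA AAA GCA CGG — ATG at 5, stop TGA at 14 → 12 nt.
Frame +3: CTA TGT CGG CGT GAT ATG GGG TTC CCG GGG CCC CGG ACT CCA TAA AAG CAC GGT — ATG at 18, stop TAA at 45 → 30 nt.
Frame -1: AAC CGT GCT TTT ATG GAG TCC GGG GCC CCG GGA ACC CCA TAT CAC GCC GAC ATA GTC — no ATG→stop ORF.
Frame -2: ACC GTG CTT TTA TGG AGT CCG GGG CCC CGG GAA CCC CAT ATC ACG CCG ACA TAG — no ATG→stop ORF.
Frame -3: CCG TGC TTT TAT GGA GTC CGG GGC CCC GGG AAC CCC ATA TCA CGC CGA CAT AGT — no ATG→stop ORF.
Frame +3 has an ORF of 30 nucleotides (positions 18–47) ≥ 27, so yes.

yes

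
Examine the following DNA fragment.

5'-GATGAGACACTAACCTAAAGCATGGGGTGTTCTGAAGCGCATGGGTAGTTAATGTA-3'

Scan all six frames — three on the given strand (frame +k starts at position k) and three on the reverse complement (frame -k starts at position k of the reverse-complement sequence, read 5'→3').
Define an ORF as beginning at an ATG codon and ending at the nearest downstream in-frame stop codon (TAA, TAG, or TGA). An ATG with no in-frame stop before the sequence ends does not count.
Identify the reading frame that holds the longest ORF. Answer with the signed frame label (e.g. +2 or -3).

-3

Reverse complement (5'→3'): TACATTAACTACCCATGCGCTTCAGAACACCCCATGCTTTAGGTTAGTGTCTCATC
Frame +1: GAT GAG ACA CTA ACC TAA AGC ATG GGG TGT TCT GAA GCG CAT GGG TAG TTA ATG — ATG at 22, stop TAG at 46 → 27 nt.
Frame +2: ATG AGA CAC TAA CCT AAA GCA TGG GGT GTT CTG AAG CGC ATG GGT AGT TAA TGT — ATG at 2, stop TAA at 11 → 12 nt; ATG at 41, stop TAA at 50 → 12 nt.
Frame +3: TGA GAC ACT AAC CTA AAG CAT GGG GTG TTC TGA AGC GCA TGG GTA GTT AAT GTA — no ATG→stop ORF.
Frame -1: TAC ATT AAC TAC CCA TGC GCT TCA GAA CAC CCC ATG CTT TAG GTT AGT GTC TCA — ATG at 34, stop TAG at 40 → 9 nt.
Frame -2: ACA TTA ACT ACC CAT GCG CTT CAG AAC ACC CCA TGC TTT AGG TTA GTG TCT CAT — no ATG→stop ORF.
Frame -3: CAT TAA CTA CCC ATG CGC TTC AGA ACA CCC CAT GCT TTA GGT TAG TGT CTC ATC — ATG at 15, stop TAG at 45 → 33 nt.
Longest ORF is 33 nt in frame -3 (positions 15–47).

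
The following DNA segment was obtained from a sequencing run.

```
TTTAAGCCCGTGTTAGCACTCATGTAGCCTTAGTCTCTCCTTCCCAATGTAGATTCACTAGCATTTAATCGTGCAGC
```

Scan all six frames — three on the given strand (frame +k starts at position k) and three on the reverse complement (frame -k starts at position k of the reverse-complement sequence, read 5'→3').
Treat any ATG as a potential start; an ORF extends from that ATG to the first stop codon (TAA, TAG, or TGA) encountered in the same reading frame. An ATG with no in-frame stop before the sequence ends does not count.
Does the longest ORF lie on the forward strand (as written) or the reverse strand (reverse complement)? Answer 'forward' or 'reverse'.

Reverse complement (5'→3'): GCTGCACGATTAAATGCTAGTGAATCTACATTGGGAAGGAGAGACTAAGGCTACATGAGTGCTAACACGGGCTTAAA
Frame +1: TTT AAG CCC GTG TTA GCA CTC ATG TAG CCT TAG TCT CTC CTT CCC AAT GTA GAT TCA CTA GCA TTT AAT CGT GCA — ATG at 22, stop TAG at 25 → 6 nt.
Frame +2: TTA AGC CCG TGT TAG CAC TCA TGT AGC CTT AGT CTC TCC TTC CCA ATG TAG ATT CAC TAG CAT TTA ATC GTG CAG — ATG at 47, stop TAG at 50 → 6 nt.
Frame +3: TAA GCC CGT GTT AGC ACT CAT GTA GCC TTA GTC TCT CCT TCC CAA TGT AGA TTC ACT AGC ATT TAA TCG TGC AGC — no ATG→stop ORF.
Frame -1: GCT GCA CGA TTA AAT GCT AGT GAA TCT ACA TTG GGA AGG AGA GAC TAA GGC TAC ATG AGT GCT AAC ACG GGC TTA — no ATG→stop ORF.
Frame -2: CTG CAC GAT TAA ATG CTA GTG AAT CTA CAT TGG GAA GGA GAG ACT AAG GCT ACA TGA GTG CTA ACA CGG GCT TAA — ATG at 14, stop TGA at 56 → 45 nt.
Frame -3: TGC ACG ATT AAA TGC TAG TGA ATC TAC ATT GGG AAG GAG AGA CTA AGG CTA CAT GAG TGC TAA CAC GGG CTT AAA — no ATG→stop ORF.
Forward-strand max 6 nt; reverse-strand max 45 nt. The reverse strand has the longer ORF.

reverse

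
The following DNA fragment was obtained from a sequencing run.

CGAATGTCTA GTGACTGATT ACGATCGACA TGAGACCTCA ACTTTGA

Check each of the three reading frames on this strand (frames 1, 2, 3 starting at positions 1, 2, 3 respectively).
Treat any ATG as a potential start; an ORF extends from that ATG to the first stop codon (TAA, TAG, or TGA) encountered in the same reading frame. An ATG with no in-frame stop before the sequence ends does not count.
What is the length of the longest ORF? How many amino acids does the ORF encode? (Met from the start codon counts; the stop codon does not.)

5

Frame 1: CGA ATG TCT AGT GAC TGA TTA CGA TCG ACA TGA GAC CTC AAC TTT — ATG at 4, stop TGA at 16 → 15 nt.
Frame 2: GAA TGT CTA GTG ACT GAT TAC GAT CGA CAT GAG ACC TCA ACT TTG — no ATG→stop ORF.
Frame 3: AAT GTC TAG TGA CTG ATT ACG ATC GAC ATG AGA CCT CAA CTT TGA — ATG at 30, stop TGA at 45 → 18 nt.
Longest: frame 3, positions 30–47, 18 nt = 6 codons = 5 aa. → 5 amino acids.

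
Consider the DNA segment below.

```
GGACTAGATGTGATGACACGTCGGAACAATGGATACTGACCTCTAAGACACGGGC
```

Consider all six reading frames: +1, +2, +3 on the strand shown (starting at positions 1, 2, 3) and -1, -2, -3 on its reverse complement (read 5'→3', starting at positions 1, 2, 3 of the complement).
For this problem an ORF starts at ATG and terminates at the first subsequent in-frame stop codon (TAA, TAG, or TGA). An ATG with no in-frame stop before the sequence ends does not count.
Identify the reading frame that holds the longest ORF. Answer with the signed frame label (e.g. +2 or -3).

+1

Reverse complement (5'→3'): GCCCGTGTCTTAGAGGTCAGTATCCATTGTTCCGACGTGTCATCACATCTAGTCC
Frame +1: GGA CTA GAT GTG ATG ACA CGT CGG AAC AAT GGA TAC TGA CCT CTA AGA CAC GGG — ATG at 13, stop TGA at 37 → 27 nt.
Frame +2: GAC TAG ATG TGA TGA CAC GTC GGA ACA ATG GAT ACT GAC CTC TAA GAC ACG GGC — ATG at 8, stop TGA at 11 → 6 nt; ATG at 29, stop TAA at 44 → 18 nt.
Frame +3: ACT AGA TGT GAT GAC ACG TCG GAA CAA TGG ATA CTG ACC TCT AAG ACA CGG — no ATG→stop ORF.
Frame -1: GCC CGT GTC TTA GAG GTC AGT ATC CAT TGT TCC GAC GTG TCA TCA CAT CTA GTC — no ATG→stop ORF.
Frame -2: CCC GTG TCT TAG AGG TCA GTA TCC ATT GTT CCG ACG TGT CAT CAC ATC TAG TCC — no ATG→stop ORF.
Frame -3: CCG TGT CTT AGA GGT CAG TAT CCA TTG TTC CGA CGT GTC ATC ACA TCT AGT — no ATG→stop ORF.
Longest ORF is 27 nt in frame +1 (positions 13–39).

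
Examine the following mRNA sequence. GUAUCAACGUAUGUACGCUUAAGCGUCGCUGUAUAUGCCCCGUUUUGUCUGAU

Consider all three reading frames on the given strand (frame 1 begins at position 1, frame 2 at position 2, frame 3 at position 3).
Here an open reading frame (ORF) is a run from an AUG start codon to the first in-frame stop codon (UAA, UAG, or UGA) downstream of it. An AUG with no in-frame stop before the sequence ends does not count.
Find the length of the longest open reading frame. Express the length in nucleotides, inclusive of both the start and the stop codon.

Frame 1: GUA UCA ACG UAU GUA CGC UUA AGC GUC GCU GUA UAU GCC CCG UUU UGU CUG — no AUG→stop ORF.
Frame 2: UAU CAA CGU AUG UAC GCU UAA GCG UCG CUG UAU AUG CCC CGU UUU GUC UGA — AUG at 11, stop UAA at 20 → 12 nt; AUG at 35, stop UGA at 50 → 18 nt.
Frame 3: AUC AAC GUA UGU ACG CUU AAG CGU CGC UGU AUA UGC CCC GUU UUG UCU GAU — no AUG→stop ORF.
Longest: frame 2, positions 35–52, 18 nt = 6 codons = 5 aa. → 18 nucleotides.

18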